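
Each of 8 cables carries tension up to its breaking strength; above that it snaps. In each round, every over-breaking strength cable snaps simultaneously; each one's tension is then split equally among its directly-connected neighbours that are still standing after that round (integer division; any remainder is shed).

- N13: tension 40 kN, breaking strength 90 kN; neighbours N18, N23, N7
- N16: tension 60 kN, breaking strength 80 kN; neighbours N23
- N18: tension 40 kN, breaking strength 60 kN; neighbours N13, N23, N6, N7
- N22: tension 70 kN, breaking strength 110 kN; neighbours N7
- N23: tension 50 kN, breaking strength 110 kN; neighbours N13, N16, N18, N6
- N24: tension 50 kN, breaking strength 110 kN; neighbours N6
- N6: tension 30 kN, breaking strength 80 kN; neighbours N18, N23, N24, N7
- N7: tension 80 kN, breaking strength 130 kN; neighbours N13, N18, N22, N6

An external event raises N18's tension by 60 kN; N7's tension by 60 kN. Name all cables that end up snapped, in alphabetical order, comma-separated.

Round 1 — N18 at 100 > 60; N7 at 140 > 130. N18, N7 snap.
  N18 sheds 100 kN to N13, N23, N6: 33 each (1 lost).
    N13: 40+33 = 73 ≤ 90
    N23: 50+33 = 83 ≤ 110
    N6: 30+33 = 63 ≤ 80
  N7 sheds 140 kN to N13, N22, N6: 46 each (2 lost).
    N13: 73+46 = 119 > 90
    N22: 70+46 = 116 > 110
    N6: 63+46 = 109 > 80
Round 2 — N13, N22, N6 snap.
  N13 sheds 119 kN to N23: 119 each.
    N23: 83+119 = 202 > 110
  N22 sheds 116 kN: no online neighbours, lost.
  N6 sheds 109 kN to N23, N24: 54 each (1 lost).
    N23: 202+54 = 256 > 110
    N24: 50+54 = 104 ≤ 110
Round 3 — N23 snaps.
  N23 sheds 256 kN to N16: 256 each.
    N16: 60+256 = 316 > 80
Round 4 — N16 snaps.
  N16 sheds 316 kN: no online neighbours, lost.
No further breaks.

N13, N16, N18, N22, N23, N6, N7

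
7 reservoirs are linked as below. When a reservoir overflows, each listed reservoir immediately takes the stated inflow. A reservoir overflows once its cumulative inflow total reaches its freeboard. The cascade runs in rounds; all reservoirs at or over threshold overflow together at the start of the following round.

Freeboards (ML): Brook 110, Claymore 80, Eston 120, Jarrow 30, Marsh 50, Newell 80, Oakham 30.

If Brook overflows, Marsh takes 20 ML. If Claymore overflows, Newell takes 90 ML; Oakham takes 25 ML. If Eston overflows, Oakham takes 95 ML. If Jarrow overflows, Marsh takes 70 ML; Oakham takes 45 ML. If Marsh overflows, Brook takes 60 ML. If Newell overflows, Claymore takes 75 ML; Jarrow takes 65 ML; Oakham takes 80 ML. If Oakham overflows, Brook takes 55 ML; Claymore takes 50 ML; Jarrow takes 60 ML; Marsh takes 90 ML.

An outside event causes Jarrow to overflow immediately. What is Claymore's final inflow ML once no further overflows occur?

Round 1 — Jarrow overflows (initial).
  Marsh: +70 → 70 ≥ 50
  Oakham: +45 → 45 ≥ 30
Round 2 — Marsh, Oakham overflow.
  Brook: +60+55 → 115 ≥ 110
  Claymore: +50 → 50 < 80
Round 3 — Brook overflows.
No further overflows.

50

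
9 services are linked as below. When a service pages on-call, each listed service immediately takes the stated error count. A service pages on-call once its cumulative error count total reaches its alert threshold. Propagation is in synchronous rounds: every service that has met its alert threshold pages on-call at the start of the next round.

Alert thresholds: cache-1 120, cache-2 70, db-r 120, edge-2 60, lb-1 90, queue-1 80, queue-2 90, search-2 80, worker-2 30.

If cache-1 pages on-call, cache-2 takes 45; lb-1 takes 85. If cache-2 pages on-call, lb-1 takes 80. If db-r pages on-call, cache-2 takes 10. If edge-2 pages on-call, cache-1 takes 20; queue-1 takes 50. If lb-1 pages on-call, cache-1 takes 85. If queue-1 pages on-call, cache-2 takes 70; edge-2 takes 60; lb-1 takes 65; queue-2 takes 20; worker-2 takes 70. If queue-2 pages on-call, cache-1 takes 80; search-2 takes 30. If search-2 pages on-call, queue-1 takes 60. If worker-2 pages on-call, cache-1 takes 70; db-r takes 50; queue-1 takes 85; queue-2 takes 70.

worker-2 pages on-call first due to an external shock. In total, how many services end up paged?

Round 1 — worker-2 pages on-call (initial).
  cache-1: +70 → 70 < 120
  db-r: +50 → 50 < 120
  queue-1: +85 → 85 ≥ 80
  queue-2: +70 → 70 < 90
Round 2 — queue-1 pages on-call.
  cache-2: +70 → 70 ≥ 70
  edge-2: +60 → 60 ≥ 60
  lb-1: +65 → 65 < 90
  queue-2: +20 → 90 ≥ 90
Round 3 — cache-2, edge-2, queue-2 page on-call.
  cache-1: +20+80 → 170 ≥ 120
  lb-1: +80 → 145 ≥ 90
  search-2: +30 → 30 < 80
Round 4 — cache-1, lb-1 page on-call.
No further pages.

7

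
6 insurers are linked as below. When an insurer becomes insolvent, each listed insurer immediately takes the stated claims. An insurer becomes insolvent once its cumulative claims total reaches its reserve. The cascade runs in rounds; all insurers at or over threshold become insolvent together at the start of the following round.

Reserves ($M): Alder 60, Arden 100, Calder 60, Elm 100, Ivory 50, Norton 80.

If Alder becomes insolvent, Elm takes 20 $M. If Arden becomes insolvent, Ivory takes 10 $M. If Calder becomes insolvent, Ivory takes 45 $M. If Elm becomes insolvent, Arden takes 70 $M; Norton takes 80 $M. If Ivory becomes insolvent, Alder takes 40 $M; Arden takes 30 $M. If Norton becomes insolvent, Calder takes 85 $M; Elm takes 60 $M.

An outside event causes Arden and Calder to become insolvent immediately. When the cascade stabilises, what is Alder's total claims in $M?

40

Round 1 — Arden, Calder become insolvent (initial).
  Ivory: +10+45 → 55 ≥ 50
Round 2 — Ivory becomes insolvent.
  Alder: +40 → 40 < 60
No further insolvencies.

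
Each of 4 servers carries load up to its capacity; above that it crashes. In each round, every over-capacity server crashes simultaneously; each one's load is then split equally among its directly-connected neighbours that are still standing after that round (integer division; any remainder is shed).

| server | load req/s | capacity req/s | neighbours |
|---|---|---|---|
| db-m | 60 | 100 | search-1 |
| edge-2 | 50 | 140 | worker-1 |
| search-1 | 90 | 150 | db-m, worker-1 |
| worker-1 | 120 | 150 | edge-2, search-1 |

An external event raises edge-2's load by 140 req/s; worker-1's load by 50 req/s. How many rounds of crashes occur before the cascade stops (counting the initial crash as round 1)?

Round 1 — edge-2 at 190 > 140; worker-1 at 170 > 150. edge-2, worker-1 crash.
  edge-2 sheds 190 req/s: no online neighbours, lost.
  worker-1 sheds 170 req/s to search-1: 170 each.
    search-1: 90+170 = 260 > 150
Round 2 — search-1 crashes.
  search-1 sheds 260 req/s to db-m: 260 each.
    db-m: 60+260 = 320 > 100
Round 3 — db-m crashes.
  db-m sheds 320 req/s: no online neighbours, lost.
No further crashes.

3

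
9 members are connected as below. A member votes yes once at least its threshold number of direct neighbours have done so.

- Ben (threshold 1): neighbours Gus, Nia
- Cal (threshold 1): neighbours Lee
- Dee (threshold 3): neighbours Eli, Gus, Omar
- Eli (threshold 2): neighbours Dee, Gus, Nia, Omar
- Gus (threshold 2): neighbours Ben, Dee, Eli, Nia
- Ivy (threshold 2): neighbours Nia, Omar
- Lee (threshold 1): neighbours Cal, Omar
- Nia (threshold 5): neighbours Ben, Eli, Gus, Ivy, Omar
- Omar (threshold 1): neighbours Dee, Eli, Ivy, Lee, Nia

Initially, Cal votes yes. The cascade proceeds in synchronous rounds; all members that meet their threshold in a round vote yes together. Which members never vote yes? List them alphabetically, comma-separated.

Ben, Dee, Eli, Gus, Ivy, Nia

Round 1 — Cal votes yes (initial).
Round 2 — checking thresholds:
  Lee: 1 of 2 neighbours ≥ 1, votes yes.
Round 3 — checking thresholds:
  Omar: 1 of 5 neighbours ≥ 1, votes yes.
Round 4 — no new yes votes; cascade stops.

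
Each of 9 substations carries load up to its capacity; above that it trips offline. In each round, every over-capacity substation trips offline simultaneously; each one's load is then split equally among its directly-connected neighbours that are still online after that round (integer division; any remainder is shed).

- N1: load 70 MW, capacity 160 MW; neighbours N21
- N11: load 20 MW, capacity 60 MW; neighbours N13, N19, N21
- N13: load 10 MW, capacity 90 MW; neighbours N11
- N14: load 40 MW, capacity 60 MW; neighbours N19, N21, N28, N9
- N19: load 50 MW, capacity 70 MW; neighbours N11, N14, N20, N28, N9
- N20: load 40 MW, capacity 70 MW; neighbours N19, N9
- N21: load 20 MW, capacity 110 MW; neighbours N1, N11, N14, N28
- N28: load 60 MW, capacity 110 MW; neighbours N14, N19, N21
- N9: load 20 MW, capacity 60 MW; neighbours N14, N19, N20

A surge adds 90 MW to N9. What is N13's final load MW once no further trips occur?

Round 1 — N9 at 110 > 60. N9 trips offline.
  N9 sheds 110 MW to N14, N19, N20: 36 each (2 lost).
    N14: 40+36 = 76 > 60
    N19: 50+36 = 86 > 70
    N20: 40+36 = 76 > 70
Round 2 — N14, N19, N20 trip offline.
  N14 sheds 76 MW to N21, N28: 38 each.
    N21: 20+38 = 58 ≤ 110
    N28: 60+38 = 98 ≤ 110
  N19 sheds 86 MW to N11, N28: 43 each.
    N11: 20+43 = 63 > 60
    N28: 98+43 = 141 > 110
  N20 sheds 76 MW: no online neighbours, lost.
Round 3 — N11, N28 trip offline.
  N11 sheds 63 MW to N13, N21: 31 each (1 lost).
    N13: 10+31 = 41 ≤ 90
    N21: 58+31 = 89 ≤ 110
  N28 sheds 141 MW to N21: 141 each.
    N21: 89+141 = 230 > 110
Round 4 — N21 trips offline.
  N21 sheds 230 MW to N1: 230 each.
    N1: 70+230 = 300 > 160
Round 5 — N1 trips offline.
  N1 sheds 300 MW: no online neighbours, lost.
No further trips.

41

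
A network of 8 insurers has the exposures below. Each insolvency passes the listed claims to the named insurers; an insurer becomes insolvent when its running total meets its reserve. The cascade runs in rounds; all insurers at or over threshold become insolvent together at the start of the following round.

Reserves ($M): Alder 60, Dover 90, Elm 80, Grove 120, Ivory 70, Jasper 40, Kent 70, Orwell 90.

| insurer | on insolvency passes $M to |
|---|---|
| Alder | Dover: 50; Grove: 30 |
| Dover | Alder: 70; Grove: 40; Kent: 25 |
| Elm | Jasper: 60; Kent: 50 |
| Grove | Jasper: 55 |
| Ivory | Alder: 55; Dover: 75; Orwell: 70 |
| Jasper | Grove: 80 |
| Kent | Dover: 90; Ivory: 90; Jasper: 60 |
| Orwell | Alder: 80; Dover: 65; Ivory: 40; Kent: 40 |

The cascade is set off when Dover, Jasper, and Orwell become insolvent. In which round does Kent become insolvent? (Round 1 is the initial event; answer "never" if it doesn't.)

never

Round 1 — Dover, Jasper, Orwell become insolvent (initial).
  Alder: +70+80 → 150 ≥ 60
  Grove: +40+80 → 120 ≥ 120
  Ivory: +40 → 40 < 70
  Kent: +25+40 → 65 < 70
Round 2 — Alder, Grove become insolvent.
No further insolvencies.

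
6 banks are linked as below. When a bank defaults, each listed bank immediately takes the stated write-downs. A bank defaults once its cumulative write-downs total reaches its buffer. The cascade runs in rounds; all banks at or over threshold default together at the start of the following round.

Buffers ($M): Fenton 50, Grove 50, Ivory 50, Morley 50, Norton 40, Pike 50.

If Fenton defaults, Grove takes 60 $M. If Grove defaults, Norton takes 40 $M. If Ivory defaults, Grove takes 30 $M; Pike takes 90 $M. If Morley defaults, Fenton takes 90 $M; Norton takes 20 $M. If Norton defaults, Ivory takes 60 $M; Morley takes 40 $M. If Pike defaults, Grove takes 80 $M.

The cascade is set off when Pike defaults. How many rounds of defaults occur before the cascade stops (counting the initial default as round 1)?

4

Round 1 — Pike defaults (initial).
  Grove: +80 → 80 ≥ 50
Round 2 — Grove defaults.
  Norton: +40 → 40 ≥ 40
Round 3 — Norton defaults.
  Ivory: +60 → 60 ≥ 50
  Morley: +40 → 40 < 50
Round 4 — Ivory defaults.
No further defaults.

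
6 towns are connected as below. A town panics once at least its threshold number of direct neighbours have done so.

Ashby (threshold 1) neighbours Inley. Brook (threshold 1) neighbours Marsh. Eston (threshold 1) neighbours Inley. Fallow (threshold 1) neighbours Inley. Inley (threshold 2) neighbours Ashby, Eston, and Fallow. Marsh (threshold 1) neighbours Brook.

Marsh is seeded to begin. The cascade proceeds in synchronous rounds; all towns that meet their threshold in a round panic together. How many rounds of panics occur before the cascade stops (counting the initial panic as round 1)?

Round 1 — Marsh panics (initial).
Round 2 — checking thresholds:
  Brook: 1 of 1 neighbours ≥ 1, panics.
Round 3 — no new panics; cascade stops.

2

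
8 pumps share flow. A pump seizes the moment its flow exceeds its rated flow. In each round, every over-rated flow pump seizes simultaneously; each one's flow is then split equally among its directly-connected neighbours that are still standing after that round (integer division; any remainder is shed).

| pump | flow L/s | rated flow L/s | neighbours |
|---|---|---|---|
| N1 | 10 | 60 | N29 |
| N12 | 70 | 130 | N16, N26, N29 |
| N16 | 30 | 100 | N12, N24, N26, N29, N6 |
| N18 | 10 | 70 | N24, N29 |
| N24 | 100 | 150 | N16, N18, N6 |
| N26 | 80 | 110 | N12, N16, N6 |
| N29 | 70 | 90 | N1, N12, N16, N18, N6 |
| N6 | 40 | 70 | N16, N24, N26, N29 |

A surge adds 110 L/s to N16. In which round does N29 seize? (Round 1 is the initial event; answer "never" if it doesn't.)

2

Round 1 — N16 at 140 > 100. N16 seizes.
  N16 sheds 140 L/s to N12, N24, N26, N29, N6: 28 each.
    N12: 70+28 = 98 ≤ 130
    N24: 100+28 = 128 ≤ 150
    N26: 80+28 = 108 ≤ 110
    N29: 70+28 = 98 > 90
    N6: 40+28 = 68 ≤ 70
Round 2 — N29 seizes.
  N29 sheds 98 L/s to N1, N12, N18, N6: 24 each (2 lost).
    N1: 10+24 = 34 ≤ 60
    N12: 98+24 = 122 ≤ 130
    N18: 10+24 = 34 ≤ 70
    N6: 68+24 = 92 > 70
Round 3 — N6 seizes.
  N6 sheds 92 L/s to N24, N26: 46 each.
    N24: 128+46 = 174 > 150
    N26: 108+46 = 154 > 110
Round 4 — N24, N26 seize.
  N24 sheds 174 L/s to N18: 174 each.
    N18: 34+174 = 208 > 70
  N26 sheds 154 L/s to N12: 154 each.
    N12: 122+154 = 276 > 130
Round 5 — N12, N18 seize.
  N12 sheds 276 L/s: no online neighbours, lost.
  N18 sheds 208 L/s: no online neighbours, lost.
No further seizures.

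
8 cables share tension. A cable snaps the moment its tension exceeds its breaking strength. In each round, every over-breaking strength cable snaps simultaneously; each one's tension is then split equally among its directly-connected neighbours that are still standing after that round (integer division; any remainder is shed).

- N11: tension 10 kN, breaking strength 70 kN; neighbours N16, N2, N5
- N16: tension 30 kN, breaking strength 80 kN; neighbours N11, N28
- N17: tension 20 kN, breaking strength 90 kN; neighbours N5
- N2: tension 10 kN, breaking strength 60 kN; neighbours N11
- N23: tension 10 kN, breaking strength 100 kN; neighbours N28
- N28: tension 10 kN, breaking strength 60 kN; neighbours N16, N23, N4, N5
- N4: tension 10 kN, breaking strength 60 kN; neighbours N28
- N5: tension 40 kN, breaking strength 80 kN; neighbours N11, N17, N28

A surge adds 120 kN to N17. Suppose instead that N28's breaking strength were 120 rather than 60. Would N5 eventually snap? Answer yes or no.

yes

With N28's breaking strength at 120:
Round 1 — N17 at 140 > 90. N17 snaps.
  N17 sheds 140 kN to N5: 140 each.
    N5: 40+140 = 180 > 80
Round 2 — N5 snaps.
  N5 sheds 180 kN to N11, N28: 90 each.
    N11: 10+90 = 100 > 70
    N28: 10+90 = 100 ≤ 120
Round 3 — N11 snaps.
  N11 sheds 100 kN to N16, N2: 50 each.
    N16: 30+50 = 80 ≤ 80
    N2: 10+50 = 60 ≤ 60
No further breaks.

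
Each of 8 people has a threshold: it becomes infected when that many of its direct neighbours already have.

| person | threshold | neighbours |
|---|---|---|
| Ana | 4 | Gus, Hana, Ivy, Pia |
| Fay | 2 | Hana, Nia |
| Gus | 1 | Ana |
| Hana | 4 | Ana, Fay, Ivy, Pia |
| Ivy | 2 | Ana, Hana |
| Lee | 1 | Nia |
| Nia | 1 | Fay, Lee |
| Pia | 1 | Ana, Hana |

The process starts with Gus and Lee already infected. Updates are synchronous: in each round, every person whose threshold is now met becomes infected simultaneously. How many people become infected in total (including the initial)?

Round 1 — Gus, Lee become infected (initial).
Round 2 — checking thresholds:
  Ana: 1 of 4 neighbours < 4, below threshold.
  Nia: 1 of 2 neighbours ≥ 1, becomes infected.
Round 3 — no new infections; cascade stops.

3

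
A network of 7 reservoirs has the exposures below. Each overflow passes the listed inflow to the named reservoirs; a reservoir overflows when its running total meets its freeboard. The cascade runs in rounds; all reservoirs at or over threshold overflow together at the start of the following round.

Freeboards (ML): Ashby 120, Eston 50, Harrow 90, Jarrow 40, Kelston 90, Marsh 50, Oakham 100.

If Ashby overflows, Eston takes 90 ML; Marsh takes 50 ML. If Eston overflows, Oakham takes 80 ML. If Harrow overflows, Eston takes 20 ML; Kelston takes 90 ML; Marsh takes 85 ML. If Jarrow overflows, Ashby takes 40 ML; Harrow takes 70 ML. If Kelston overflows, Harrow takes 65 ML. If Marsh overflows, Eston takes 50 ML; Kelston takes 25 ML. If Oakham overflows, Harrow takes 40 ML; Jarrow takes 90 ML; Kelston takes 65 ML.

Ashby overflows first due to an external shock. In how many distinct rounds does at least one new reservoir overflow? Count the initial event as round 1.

Round 1 — Ashby overflows (initial).
  Eston: +90 → 90 ≥ 50
  Marsh: +50 → 50 ≥ 50
Round 2 — Eston, Marsh overflow.
  Kelston: +25 → 25 < 90
  Oakham: +80 → 80 < 100
No further overflows.

2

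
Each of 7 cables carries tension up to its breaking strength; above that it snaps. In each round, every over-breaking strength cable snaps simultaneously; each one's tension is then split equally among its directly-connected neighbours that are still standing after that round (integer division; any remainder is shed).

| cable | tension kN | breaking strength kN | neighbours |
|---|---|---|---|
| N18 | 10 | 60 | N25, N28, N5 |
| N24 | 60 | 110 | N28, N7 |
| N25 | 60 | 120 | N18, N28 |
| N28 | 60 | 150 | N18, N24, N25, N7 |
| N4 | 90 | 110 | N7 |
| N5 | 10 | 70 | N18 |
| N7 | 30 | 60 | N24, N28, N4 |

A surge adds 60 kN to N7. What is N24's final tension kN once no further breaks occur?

Round 1 — N7 at 90 > 60. N7 snaps.
  N7 sheds 90 kN to N24, N28, N4: 30 each.
    N24: 60+30 = 90 ≤ 110
    N28: 60+30 = 90 ≤ 150
    N4: 90+30 = 120 > 110
Round 2 — N4 snaps.
  N4 sheds 120 kN: no online neighbours, lost.
No further breaks.

90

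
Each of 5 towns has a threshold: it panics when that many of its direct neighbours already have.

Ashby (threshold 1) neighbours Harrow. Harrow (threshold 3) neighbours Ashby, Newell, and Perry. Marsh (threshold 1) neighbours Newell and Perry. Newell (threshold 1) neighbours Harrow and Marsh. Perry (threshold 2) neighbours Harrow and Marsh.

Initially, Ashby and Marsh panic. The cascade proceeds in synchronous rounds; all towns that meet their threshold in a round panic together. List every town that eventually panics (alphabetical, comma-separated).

Ashby, Marsh, Newell

Round 1 — Ashby, Marsh panic (initial).
Round 2 — checking thresholds:
  Harrow: 1 of 3 neighbours < 3, holds.
  Newell: 1 of 2 neighbours ≥ 1, panics.
  Perry: 1 of 2 neighbours < 2, holds.
Round 3 — no new panics; cascade stops.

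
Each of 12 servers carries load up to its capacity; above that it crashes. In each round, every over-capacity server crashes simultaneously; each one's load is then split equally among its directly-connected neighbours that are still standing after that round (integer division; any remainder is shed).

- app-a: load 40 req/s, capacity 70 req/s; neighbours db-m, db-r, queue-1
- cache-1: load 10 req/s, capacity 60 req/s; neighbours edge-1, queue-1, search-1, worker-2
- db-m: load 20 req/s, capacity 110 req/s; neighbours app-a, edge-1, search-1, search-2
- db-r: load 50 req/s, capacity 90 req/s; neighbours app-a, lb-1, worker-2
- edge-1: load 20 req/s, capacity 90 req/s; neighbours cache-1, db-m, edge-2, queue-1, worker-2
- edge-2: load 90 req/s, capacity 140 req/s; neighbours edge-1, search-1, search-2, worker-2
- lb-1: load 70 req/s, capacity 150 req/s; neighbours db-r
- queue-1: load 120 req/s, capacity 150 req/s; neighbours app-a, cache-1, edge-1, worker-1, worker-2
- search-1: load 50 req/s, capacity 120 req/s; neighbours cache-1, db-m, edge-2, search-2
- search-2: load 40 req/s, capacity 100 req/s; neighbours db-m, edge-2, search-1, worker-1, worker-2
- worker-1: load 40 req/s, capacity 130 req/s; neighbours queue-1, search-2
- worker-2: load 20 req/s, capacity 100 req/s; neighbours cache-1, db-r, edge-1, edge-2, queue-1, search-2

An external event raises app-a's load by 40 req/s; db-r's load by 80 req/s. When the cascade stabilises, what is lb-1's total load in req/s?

Round 1 — app-a at 80 > 70; db-r at 130 > 90. app-a, db-r crash.
  app-a sheds 80 req/s to db-m, queue-1: 40 each.
    db-m: 20+40 = 60 ≤ 110
    queue-1: 120+40 = 160 > 150
  db-r sheds 130 req/s to lb-1, worker-2: 65 each.
    lb-1: 70+65 = 135 ≤ 150
    worker-2: 20+65 = 85 ≤ 100
Round 2 — queue-1 crashes.
  queue-1 sheds 160 req/s to cache-1, edge-1, worker-1, worker-2: 40 each.
    cache-1: 10+40 = 50 ≤ 60
    edge-1: 20+40 = 60 ≤ 90
    worker-1: 40+40 = 80 ≤ 130
    worker-2: 85+40 = 125 > 100
Round 3 — worker-2 crashes.
  worker-2 sheds 125 req/s to cache-1, edge-1, edge-2, search-2: 31 each (1 lost).
    cache-1: 50+31 = 81 > 60
    edge-1: 60+31 = 91 > 90
    edge-2: 90+31 = 121 ≤ 140
    search-2: 40+31 = 71 ≤ 100
Round 4 — cache-1, edge-1 crash.
  cache-1 sheds 81 req/s to search-1: 81 each.
    search-1: 50+81 = 131 > 120
  edge-1 sheds 91 req/s to db-m, edge-2: 45 each (1 lost).
    db-m: 60+45 = 105 ≤ 110
    edge-2: 121+45 = 166 > 140
Round 5 — edge-2, search-1 crash.
  edge-2 sheds 166 req/s to search-2: 166 each.
    search-2: 71+166 = 237 > 100
  search-1 sheds 131 req/s to db-m, search-2: 65 each (1 lost).
    db-m: 105+65 = 170 > 110
    search-2: 237+65 = 302 > 100
Round 6 — db-m, search-2 crash.
  db-m sheds 170 req/s: no online neighbours, lost.
  search-2 sheds 302 req/s to worker-1: 302 each.
    worker-1: 80+302 = 382 > 130
Round 7 — worker-1 crashes.
  worker-1 sheds 382 req/s: no online neighbours, lost.
No further crashes.

135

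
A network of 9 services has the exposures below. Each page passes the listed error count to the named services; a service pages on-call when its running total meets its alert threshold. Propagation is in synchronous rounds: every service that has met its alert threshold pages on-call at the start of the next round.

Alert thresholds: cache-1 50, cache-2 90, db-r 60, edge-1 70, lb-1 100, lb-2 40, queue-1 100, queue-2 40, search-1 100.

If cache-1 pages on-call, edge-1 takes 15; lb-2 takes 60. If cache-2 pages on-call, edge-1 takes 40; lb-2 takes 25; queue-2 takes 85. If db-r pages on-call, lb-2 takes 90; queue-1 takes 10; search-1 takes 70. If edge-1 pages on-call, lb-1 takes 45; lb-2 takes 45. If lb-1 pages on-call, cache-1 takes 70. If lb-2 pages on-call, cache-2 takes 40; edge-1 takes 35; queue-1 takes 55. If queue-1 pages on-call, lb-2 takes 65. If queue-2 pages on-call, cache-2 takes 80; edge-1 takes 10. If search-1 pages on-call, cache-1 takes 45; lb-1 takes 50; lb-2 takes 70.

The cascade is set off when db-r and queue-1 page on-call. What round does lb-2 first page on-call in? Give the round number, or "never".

Round 1 — db-r, queue-1 page on-call (initial).
  lb-2: +90+65 → 155 ≥ 40
  search-1: +70 → 70 < 100
Round 2 — lb-2 pages on-call.
  cache-2: +40 → 40 < 90
  edge-1: +35 → 35 < 70
No further pages.

2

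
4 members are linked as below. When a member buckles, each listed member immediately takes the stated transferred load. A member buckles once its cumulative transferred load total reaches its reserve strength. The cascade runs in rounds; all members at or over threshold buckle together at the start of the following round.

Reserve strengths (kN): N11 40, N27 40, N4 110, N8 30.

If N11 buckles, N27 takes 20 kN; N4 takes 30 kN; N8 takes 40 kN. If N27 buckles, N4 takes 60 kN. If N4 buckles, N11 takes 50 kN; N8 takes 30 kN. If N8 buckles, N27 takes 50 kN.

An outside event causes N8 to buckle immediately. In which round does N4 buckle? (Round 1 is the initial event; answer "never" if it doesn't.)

never

Round 1 — N8 buckles (initial).
  N27: +50 → 50 ≥ 40
Round 2 — N27 buckles.
  N4: +60 → 60 < 110
No further bucklings.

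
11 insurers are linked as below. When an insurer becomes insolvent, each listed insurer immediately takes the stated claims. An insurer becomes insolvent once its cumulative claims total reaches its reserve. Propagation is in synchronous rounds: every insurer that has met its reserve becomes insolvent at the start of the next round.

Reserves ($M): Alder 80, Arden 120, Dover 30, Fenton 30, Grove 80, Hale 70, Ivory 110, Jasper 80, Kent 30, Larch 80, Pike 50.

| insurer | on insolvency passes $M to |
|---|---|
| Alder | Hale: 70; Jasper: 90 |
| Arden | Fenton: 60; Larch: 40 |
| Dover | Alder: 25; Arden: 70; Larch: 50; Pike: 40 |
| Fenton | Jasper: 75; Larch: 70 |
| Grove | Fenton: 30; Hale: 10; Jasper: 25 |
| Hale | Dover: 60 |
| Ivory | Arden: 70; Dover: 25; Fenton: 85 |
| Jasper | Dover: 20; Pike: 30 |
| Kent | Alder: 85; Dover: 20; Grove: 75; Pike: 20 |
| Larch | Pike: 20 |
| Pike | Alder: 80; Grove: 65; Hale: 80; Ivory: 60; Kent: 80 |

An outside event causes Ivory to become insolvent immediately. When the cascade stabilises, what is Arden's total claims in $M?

70

Round 1 — Ivory becomes insolvent (initial).
  Arden: +70 → 70 < 120
  Dover: +25 → 25 < 30
  Fenton: +85 → 85 ≥ 30
Round 2 — Fenton becomes insolvent.
  Jasper: +75 → 75 < 80
  Larch: +70 → 70 < 80
No further insolvencies.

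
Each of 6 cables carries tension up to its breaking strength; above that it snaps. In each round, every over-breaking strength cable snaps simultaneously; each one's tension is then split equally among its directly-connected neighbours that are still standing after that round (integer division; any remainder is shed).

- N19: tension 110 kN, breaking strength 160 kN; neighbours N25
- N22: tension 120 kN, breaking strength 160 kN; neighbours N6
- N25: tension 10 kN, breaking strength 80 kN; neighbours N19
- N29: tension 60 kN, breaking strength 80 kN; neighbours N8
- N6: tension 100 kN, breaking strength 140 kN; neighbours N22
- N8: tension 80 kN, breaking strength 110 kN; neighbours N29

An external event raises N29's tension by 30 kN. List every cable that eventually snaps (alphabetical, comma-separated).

Round 1 — N29 at 90 > 80. N29 snaps.
  N29 sheds 90 kN to N8: 90 each.
    N8: 80+90 = 170 > 110
Round 2 — N8 snaps.
  N8 sheds 170 kN: no online neighbours, lost.
No further breaks.

N29, N8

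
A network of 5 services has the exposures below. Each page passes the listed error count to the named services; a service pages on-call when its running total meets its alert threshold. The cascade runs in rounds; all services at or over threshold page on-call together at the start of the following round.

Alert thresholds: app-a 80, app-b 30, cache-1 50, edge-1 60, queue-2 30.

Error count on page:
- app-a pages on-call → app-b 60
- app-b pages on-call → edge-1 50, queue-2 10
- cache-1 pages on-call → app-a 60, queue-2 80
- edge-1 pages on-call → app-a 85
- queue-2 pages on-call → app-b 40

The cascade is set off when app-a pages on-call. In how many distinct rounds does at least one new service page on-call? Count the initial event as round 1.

2

Round 1 — app-a pages on-call (initial).
  app-b: +60 → 60 ≥ 30
Round 2 — app-b pages on-call.
  edge-1: +50 → 50 < 60
  queue-2: +10 → 10 < 30
No further pages.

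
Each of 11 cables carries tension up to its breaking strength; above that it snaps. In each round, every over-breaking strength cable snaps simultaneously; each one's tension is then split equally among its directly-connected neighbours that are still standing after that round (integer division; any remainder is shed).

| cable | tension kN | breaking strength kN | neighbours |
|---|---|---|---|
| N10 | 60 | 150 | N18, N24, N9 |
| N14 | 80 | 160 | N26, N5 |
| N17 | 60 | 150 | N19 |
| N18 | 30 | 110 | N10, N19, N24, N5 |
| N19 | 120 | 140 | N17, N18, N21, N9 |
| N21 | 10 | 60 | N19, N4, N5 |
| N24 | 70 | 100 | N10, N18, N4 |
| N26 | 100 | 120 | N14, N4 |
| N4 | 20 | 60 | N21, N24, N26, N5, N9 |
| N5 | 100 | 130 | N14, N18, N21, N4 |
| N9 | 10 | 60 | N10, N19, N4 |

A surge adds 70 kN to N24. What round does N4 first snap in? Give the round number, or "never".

Round 1 — N24 at 140 > 100. N24 snaps.
  N24 sheds 140 kN to N10, N18, N4: 46 each (2 lost).
    N10: 60+46 = 106 ≤ 150
    N18: 30+46 = 76 ≤ 110
    N4: 20+46 = 66 > 60
Round 2 — N4 snaps.
  N4 sheds 66 kN to N21, N26, N5, N9: 16 each (2 lost).
    N21: 10+16 = 26 ≤ 60
    N26: 100+16 = 116 ≤ 120
    N5: 100+16 = 116 ≤ 130
    N9: 10+16 = 26 ≤ 60
No further breaks.

2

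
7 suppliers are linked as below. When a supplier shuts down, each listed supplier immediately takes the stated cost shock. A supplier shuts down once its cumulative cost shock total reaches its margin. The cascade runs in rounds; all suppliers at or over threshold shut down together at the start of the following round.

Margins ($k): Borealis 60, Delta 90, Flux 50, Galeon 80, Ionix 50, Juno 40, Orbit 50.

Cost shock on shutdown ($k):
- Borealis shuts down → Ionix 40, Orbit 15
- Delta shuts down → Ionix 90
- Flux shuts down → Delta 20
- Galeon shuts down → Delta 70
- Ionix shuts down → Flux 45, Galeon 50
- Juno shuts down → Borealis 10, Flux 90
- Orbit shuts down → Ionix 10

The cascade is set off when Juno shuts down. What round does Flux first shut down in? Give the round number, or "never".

Round 1 — Juno shuts down (initial).
  Borealis: +10 → 10 < 60
  Flux: +90 → 90 ≥ 50
Round 2 — Flux shuts down.
  Delta: +20 → 20 < 90
No further shutdowns.

2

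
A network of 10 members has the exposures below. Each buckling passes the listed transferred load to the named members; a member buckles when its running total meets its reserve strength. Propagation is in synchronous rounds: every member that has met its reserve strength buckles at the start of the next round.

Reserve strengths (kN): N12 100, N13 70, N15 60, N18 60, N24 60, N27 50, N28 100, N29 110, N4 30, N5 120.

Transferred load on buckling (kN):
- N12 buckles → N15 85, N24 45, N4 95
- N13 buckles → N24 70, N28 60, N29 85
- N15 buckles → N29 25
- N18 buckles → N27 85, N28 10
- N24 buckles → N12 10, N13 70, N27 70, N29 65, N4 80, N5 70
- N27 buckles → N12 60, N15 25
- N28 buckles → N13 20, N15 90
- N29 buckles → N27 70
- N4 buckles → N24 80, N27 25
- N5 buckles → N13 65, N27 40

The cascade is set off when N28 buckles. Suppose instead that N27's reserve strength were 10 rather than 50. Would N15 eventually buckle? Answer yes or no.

yes

With N27's reserve strength at 10:
Round 1 — N28 buckles (initial).
  N13: +20 → 20 < 70
  N15: +90 → 90 ≥ 60
Round 2 — N15 buckles.
  N29: +25 → 25 < 110
No further bucklings.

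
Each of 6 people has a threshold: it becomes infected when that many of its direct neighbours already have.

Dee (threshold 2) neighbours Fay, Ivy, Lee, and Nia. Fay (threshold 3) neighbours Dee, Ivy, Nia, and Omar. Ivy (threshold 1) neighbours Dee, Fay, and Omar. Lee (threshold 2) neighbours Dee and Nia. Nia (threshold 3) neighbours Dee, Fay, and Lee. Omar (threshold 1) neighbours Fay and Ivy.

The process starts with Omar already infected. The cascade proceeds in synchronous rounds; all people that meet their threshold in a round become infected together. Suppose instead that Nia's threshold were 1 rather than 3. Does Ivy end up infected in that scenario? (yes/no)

With Nia's threshold at 1:
Round 1 — Omar becomes infected (initial).
Round 2 — checking thresholds:
  Fay: 1 of 4 neighbours < 3, not yet.
  Ivy: 1 of 3 neighbours ≥ 1, becomes infected.
Round 3 — no new infections; cascade stops.

yes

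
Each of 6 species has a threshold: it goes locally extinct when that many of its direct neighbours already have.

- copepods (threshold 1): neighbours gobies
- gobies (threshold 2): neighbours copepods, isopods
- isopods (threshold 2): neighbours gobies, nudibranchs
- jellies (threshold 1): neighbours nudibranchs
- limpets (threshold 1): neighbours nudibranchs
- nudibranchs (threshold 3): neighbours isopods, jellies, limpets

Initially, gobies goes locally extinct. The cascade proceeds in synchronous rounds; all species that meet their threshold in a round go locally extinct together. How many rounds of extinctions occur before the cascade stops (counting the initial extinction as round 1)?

2

Round 1 — gobies goes locally extinct (initial).
Round 2 — checking thresholds:
  copepods: 1 of 1 neighbours ≥ 1, goes locally extinct.
  isopods: 1 of 2 neighbours < 2, below threshold.
Round 3 — no new extinctions; cascade stops.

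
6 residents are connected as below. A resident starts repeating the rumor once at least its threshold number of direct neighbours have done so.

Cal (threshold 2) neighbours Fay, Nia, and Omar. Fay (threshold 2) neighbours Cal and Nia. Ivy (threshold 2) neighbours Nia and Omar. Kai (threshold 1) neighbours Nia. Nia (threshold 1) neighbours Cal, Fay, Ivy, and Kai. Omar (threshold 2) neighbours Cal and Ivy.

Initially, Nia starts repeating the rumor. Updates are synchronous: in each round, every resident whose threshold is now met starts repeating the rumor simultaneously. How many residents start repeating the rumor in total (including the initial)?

Round 1 — Nia starts repeating the rumor (initial).
Round 2 — checking thresholds:
  Cal: 1 of 3 neighbours < 2, not yet.
  Fay: 1 of 2 neighbours < 2, not yet.
  Ivy: 1 of 2 neighbours < 2, not yet.
  Kai: 1 of 1 neighbours ≥ 1, starts repeating the rumor.
Round 3 — no new spreads; cascade stops.

2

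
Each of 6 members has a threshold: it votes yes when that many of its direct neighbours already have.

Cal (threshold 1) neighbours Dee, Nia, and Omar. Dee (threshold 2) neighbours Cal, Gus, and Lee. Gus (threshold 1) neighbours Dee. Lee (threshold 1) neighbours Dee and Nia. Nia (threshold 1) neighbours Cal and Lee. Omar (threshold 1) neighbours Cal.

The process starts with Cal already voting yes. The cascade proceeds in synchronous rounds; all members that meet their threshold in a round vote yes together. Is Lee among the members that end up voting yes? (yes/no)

Round 1 — Cal votes yes (initial).
Round 2 — checking thresholds:
  Dee: 1 of 3 neighbours < 2, not yet.
  Nia: 1 of 2 neighbours ≥ 1, votes yes.
  Omar: 1 of 1 neighbours ≥ 1, votes yes.
Round 3 — checking thresholds:
  Dee: 1 of 3 neighbours < 2, not yet.
  Lee: 1 of 2 neighbours ≥ 1, votes yes.
Round 4 — checking thresholds:
  Dee: 2 of 3 neighbours ≥ 2, votes yes.
Round 5 — checking thresholds:
  Gus: 1 of 1 neighbours ≥ 1, votes yes.
Round 6 — no new yes votes; cascade stops.

yes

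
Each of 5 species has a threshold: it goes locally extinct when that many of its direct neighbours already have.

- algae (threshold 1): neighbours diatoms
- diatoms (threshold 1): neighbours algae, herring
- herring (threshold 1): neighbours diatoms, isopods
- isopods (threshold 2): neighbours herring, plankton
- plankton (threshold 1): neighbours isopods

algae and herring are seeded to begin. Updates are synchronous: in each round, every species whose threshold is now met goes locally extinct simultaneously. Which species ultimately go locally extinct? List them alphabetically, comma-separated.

Round 1 — algae, herring go locally extinct (initial).
Round 2 — checking thresholds:
  diatoms: 2 of 2 neighbours ≥ 1, goes locally extinct.
  isopods: 1 of 2 neighbours < 2, not yet.
Round 3 — no new extinctions; cascade stops.

algae, diatoms, herring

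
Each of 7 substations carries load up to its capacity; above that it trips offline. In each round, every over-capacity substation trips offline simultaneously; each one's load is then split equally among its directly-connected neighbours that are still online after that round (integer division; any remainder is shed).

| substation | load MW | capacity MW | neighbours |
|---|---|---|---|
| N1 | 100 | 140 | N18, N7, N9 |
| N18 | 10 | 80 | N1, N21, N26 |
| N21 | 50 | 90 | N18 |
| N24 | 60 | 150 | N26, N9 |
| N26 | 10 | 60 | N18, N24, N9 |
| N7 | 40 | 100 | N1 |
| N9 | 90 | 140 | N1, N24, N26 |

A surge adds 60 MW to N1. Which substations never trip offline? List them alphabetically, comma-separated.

N7

Round 1 — N1 at 160 > 140. N1 trips offline.
  N1 sheds 160 MW to N18, N7, N9: 53 each (1 lost).
    N18: 10+53 = 63 ≤ 80
    N7: 40+53 = 93 ≤ 100
    N9: 90+53 = 143 > 140
Round 2 — N9 trips offline.
  N9 sheds 143 MW to N24, N26: 71 each (1 lost).
    N24: 60+71 = 131 ≤ 150
    N26: 10+71 = 81 > 60
Round 3 — N26 trips offline.
  N26 sheds 81 MW to N18, N24: 40 each (1 lost).
    N18: 63+40 = 103 > 80
    N24: 131+40 = 171 > 150
Round 4 — N18, N24 trip offline.
  N18 sheds 103 MW to N21: 103 each.
    N21: 50+103 = 153 > 90
  N24 sheds 171 MW: no online neighbours, lost.
Round 5 — N21 trips offline.
  N21 sheds 153 MW: no online neighbours, lost.
No further trips.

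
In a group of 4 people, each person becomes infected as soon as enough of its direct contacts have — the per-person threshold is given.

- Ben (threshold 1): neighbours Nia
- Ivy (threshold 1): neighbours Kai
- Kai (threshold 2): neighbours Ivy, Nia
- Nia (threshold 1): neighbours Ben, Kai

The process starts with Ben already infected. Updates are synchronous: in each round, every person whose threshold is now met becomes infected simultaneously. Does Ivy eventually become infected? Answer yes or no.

no

Round 1 — Ben becomes infected (initial).
Round 2 — checking thresholds:
  Nia: 1 of 2 neighbours ≥ 1, becomes infected.
Round 3 — no new infections; cascade stops.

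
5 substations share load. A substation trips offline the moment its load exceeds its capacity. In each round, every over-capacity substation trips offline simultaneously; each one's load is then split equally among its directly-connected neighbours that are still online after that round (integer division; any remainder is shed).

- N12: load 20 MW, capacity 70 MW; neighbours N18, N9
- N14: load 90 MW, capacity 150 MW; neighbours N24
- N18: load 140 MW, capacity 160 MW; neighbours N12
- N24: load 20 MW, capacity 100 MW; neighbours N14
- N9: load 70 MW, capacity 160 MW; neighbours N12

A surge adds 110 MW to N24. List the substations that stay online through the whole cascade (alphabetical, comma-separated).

Round 1 — N24 at 130 > 100. N24 trips offline.
  N24 sheds 130 MW to N14: 130 each.
    N14: 90+130 = 220 > 150
Round 2 — N14 trips offline.
  N14 sheds 220 MW: no online neighbours, lost.
No further trips.

N12, N18, N9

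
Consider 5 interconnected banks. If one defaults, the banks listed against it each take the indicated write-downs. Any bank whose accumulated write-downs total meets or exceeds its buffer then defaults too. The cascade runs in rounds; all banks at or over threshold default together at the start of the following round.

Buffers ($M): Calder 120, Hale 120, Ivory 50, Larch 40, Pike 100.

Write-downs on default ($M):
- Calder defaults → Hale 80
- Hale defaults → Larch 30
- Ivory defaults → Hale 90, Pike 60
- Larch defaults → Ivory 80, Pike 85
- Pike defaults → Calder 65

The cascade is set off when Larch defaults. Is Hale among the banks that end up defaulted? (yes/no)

Round 1 — Larch defaults (initial).
  Ivory: +80 → 80 ≥ 50
  Pike: +85 → 85 < 100
Round 2 — Ivory defaults.
  Hale: +90 → 90 < 120
  Pike: +60 → 145 ≥ 100
Round 3 — Pike defaults.
  Calder: +65 → 65 < 120
No further defaults.

no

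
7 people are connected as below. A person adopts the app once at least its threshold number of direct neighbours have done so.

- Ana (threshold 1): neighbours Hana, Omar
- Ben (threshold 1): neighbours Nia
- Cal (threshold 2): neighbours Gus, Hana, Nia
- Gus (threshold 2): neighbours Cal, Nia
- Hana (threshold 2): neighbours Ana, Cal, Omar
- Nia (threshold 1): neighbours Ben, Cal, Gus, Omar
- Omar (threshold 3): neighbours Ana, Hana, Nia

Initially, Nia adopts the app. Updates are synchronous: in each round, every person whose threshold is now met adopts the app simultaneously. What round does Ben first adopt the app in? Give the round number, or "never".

Round 1 — Nia adopts the app (initial).
Round 2 — checking thresholds:
  Ben: 1 of 1 neighbours ≥ 1, adopts the app.
  Cal: 1 of 3 neighbours < 2, below threshold.
  Gus: 1 of 2 neighbours < 2, below threshold.
  Omar: 1 of 3 neighbours < 3, below threshold.
Round 3 — no new adoptions; cascade stops.

2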